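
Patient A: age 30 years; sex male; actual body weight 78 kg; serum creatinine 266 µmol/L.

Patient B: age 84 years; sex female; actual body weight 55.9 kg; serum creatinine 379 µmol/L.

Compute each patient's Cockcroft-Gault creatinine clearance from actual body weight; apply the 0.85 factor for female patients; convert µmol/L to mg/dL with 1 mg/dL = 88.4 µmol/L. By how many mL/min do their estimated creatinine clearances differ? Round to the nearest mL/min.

31 mL/min

Patient A: SCr = 266 / 88.4 = 3.009 mg/dL
Patient A: CrCl = (140 − 30) × 78 / (72 × 3.009) = 8580.0 / 216.65 ≈ 39.6 mL/min
Patient B: SCr = 379 / 88.4 = 4.287 mg/dL
Patient B: CrCl = (140 − 84) × 55.9 / (72 × 4.287) × 0.85 = 3130.4 / 308.66 × 0.85 ≈ 8.6 mL/min
|39.6 − 8.6| = 31.0 mL/min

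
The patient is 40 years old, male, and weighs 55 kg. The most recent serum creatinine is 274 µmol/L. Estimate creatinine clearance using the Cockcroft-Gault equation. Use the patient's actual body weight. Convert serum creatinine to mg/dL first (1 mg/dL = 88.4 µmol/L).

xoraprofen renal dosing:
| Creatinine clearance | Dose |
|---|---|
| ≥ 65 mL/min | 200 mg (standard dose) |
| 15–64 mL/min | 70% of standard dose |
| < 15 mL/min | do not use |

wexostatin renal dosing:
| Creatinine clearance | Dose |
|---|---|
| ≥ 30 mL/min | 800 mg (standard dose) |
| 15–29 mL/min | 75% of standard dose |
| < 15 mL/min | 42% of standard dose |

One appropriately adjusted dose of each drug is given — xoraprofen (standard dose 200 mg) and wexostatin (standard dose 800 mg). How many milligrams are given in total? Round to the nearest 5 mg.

740 mg

SCr = 274 / 88.4 = 3.1 mg/dL
CrCl = (140 − 40) × 55 / (72 × 3.1) = 5500.0 / 223.20 ≈ 24.6 mL/min
CrCl ≈ 25 mL/min.
xoraprofen: 15–64 mL/min → 70% of 200 mg = 140 mg.
wexostatin: 15–29 mL/min → 75% of 800 mg = 600 mg.
Total = 140 + 600 = 740 mg.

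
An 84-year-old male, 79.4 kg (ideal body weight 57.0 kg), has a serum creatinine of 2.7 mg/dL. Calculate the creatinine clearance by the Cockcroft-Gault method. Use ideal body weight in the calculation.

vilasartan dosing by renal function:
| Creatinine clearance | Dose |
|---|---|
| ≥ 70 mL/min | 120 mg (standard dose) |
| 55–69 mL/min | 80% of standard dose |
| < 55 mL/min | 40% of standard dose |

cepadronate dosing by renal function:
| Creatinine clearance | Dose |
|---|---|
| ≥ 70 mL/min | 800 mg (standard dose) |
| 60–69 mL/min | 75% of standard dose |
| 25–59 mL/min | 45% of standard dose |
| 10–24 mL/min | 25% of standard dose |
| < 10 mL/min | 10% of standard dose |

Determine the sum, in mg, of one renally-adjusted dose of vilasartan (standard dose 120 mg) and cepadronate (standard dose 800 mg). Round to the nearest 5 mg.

250 mg

CrCl = (140 − 84) × 57 / (72 × 2.7) = 3192.0 / 194.40 ≈ 16.4 mL/min
CrCl ≈ 16 mL/min.
vilasartan: < 55 mL/min → 40% of 120 mg = 48 mg.
cepadronate: 10–24 mL/min → 25% of 800 mg = 200 mg.
Total = 48 + 200 = 248 mg.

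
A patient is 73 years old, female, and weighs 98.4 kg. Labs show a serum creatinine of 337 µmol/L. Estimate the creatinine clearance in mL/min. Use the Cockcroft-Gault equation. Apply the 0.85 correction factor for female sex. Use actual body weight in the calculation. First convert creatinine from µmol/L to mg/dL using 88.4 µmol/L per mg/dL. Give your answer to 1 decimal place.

SCr = 337 / 88.4 = 3.812 mg/dL
CrCl = (140 − 73) × 98.4 / (72 × 3.812) × 0.85 = 6592.8 / 274.46 × 0.85 ≈ 20.4 mL/min

20.4 mL/min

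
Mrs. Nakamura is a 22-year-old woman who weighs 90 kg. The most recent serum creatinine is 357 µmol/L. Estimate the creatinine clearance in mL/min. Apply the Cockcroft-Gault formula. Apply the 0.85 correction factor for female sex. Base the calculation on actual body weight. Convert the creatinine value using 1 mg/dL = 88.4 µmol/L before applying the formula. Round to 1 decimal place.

SCr = 357 / 88.4 = 4.038 mg/dL
CrCl = (140 − 22) × 90 / (72 × 4.038) × 0.85 = 10620.0 / 290.74 × 0.85 ≈ 31.0 mL/min

31.0 mL/min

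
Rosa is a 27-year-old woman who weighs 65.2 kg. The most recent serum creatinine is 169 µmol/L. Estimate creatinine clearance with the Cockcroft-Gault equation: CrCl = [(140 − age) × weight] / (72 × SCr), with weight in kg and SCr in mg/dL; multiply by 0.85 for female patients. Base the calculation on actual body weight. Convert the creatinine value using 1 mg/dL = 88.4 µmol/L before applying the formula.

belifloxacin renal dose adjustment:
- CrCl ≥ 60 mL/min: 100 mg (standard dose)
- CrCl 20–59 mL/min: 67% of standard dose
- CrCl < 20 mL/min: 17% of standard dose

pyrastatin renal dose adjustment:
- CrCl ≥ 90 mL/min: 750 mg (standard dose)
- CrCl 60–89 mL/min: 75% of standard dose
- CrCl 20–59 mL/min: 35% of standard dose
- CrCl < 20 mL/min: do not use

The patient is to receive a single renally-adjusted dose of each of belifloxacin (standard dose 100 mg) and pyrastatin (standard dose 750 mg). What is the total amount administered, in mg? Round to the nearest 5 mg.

SCr = 169 / 88.4 = 1.912 mg/dL
CrCl = (140 − 27) × 65.2 / (72 × 1.912) × 0.85 = 7367.6 / 137.66 × 0.85 ≈ 45.5 mL/min
CrCl ≈ 45 mL/min.
belifloxacin: 20–59 mL/min → 67% of 100 mg = 67 mg.
pyrastatin: 20–59 mL/min → 35% of 750 mg = 262.5 mg.
Total = 67 + 262.5 = 329.5 mg.

330 mg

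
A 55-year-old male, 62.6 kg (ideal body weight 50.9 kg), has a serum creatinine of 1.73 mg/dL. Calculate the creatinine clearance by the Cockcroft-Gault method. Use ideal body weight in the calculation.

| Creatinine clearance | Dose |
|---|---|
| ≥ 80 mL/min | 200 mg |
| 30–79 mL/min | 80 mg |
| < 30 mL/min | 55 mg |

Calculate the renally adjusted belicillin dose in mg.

80 mg

CrCl = (140 − 55) × 50.9 / (72 × 1.73) = 4326.5 / 124.56 ≈ 34.7 mL/min
CrCl ≈ 35 mL/min → bracket 30–79 mL/min.
Dose for this bracket: 80 mg.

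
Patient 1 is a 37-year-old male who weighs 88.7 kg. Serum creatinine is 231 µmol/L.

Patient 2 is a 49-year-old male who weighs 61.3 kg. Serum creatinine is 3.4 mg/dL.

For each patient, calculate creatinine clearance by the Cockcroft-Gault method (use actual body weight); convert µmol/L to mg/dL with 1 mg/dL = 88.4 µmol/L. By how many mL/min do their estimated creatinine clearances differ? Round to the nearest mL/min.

26 mL/min

Patient 1: SCr = 231 / 88.4 = 2.613 mg/dL
Patient 1: CrCl = (140 − 37) × 88.7 / (72 × 2.613) = 9136.1 / 188.14 ≈ 48.6 mL/min
Patient 2: CrCl = (140 − 49) × 61.3 / (72 × 3.4) = 5578.3 / 244.80 ≈ 22.8 mL/min
|48.6 − 22.8| = 25.8 mL/min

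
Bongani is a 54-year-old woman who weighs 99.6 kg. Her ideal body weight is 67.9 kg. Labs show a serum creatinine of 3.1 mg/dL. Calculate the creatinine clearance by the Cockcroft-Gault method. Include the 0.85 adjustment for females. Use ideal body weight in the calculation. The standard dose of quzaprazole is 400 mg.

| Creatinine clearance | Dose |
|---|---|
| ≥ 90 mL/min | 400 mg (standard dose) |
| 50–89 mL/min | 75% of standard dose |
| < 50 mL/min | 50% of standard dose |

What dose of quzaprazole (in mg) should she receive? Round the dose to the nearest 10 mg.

CrCl = (140 − 54) × 67.9 / (72 × 3.1) × 0.85 = 5839.4 / 223.20 × 0.85 ≈ 22.2 mL/min
CrCl ≈ 22 mL/min → bracket < 50 mL/min.
50% of 400 mg = 200 mg

200 mg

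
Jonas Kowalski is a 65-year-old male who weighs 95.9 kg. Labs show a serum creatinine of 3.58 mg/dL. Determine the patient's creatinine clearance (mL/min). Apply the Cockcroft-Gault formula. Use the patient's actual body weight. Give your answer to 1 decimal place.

27.9 mL/min

CrCl = (140 − 65) × 95.9 / (72 × 3.58) = 7192.5 / 257.76 ≈ 27.9 mL/min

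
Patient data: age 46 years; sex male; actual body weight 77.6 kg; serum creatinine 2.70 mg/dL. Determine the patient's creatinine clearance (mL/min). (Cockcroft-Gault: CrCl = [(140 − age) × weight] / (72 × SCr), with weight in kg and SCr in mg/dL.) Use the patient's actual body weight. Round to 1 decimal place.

37.5 mL/min

CrCl = (140 − 46) × 77.6 / (72 × 2.7) = 7294.4 / 194.40 ≈ 37.5 mL/min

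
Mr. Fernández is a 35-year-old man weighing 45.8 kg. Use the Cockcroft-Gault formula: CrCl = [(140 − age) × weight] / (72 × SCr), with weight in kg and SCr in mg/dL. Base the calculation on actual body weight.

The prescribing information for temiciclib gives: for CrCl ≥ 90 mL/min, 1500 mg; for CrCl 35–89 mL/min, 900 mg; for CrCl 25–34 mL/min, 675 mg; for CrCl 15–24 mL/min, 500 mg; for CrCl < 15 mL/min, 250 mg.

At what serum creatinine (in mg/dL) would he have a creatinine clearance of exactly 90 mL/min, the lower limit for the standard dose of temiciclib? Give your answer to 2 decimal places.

Standard dose requires CrCl ≥ 90 mL/min.
Set (140 − 35) × 45.8 / (72 × SCr) = 90
SCr = (140 − 35) × 45.8 / (72 × 90) = 0.742 mg/dL

0.74 mg/dL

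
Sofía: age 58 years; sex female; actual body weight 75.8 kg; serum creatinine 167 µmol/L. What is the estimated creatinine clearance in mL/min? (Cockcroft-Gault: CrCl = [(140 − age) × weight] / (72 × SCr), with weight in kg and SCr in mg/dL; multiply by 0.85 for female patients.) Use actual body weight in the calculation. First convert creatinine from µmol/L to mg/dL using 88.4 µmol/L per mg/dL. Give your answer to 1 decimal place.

38.8 mL/min

SCr = 167 / 88.4 = 1.889 mg/dL
CrCl = (140 − 58) × 75.8 / (72 × 1.889) × 0.85 = 6215.6 / 136.01 × 0.85 ≈ 38.8 mL/min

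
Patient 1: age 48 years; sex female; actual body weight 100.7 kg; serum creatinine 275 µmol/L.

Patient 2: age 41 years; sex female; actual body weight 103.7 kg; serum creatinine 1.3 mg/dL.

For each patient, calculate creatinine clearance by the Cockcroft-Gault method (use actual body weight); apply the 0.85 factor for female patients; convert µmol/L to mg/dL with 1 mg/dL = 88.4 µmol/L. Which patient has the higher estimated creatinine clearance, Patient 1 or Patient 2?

Patient 1: SCr = 275 / 88.4 = 3.111 mg/dL
Patient 1: CrCl = (140 − 48) × 100.7 / (72 × 3.111) × 0.85 = 9264.4 / 223.99 × 0.85 ≈ 35.2 mL/min
Patient 2: CrCl = (140 − 41) × 103.7 / (72 × 1.3) × 0.85 = 10266.3 / 93.60 × 0.85 ≈ 93.2 mL/min
35.2 vs 93.2 mL/min → Patient 2 is higher.

Patient 2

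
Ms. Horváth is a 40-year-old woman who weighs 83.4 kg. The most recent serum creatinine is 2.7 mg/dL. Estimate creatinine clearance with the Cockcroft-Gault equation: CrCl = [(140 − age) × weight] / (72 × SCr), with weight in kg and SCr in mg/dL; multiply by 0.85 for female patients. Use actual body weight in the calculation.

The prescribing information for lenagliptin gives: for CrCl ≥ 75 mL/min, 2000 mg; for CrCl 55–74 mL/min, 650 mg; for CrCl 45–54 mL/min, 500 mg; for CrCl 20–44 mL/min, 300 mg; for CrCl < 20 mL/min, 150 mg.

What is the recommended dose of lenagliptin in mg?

CrCl = (140 − 40) × 83.4 / (72 × 2.7) × 0.85 = 8340.0 / 194.40 × 0.85 ≈ 36.5 mL/min
CrCl ≈ 36 mL/min → bracket 20–44 mL/min.
Dose for this bracket: 300 mg.

300 mg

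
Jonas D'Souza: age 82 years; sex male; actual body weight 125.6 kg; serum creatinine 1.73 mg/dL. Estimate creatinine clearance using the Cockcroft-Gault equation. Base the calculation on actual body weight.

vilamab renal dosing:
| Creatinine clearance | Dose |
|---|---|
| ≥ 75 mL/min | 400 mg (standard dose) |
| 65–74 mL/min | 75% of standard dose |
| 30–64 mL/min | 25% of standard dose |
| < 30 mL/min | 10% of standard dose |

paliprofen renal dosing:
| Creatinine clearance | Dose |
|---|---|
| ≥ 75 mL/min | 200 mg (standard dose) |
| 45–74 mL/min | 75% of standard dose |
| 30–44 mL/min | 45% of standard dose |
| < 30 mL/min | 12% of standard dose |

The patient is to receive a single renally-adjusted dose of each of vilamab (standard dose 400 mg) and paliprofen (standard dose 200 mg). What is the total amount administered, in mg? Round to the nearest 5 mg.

CrCl = (140 − 82) × 125.6 / (72 × 1.73) = 7284.8 / 124.56 ≈ 58.5 mL/min
CrCl ≈ 58 mL/min.
vilamab: 30–64 mL/min → 25% of 400 mg = 100 mg.
paliprofen: 45–74 mL/min → 75% of 200 mg = 150 mg.
Total = 100 + 150 = 250 mg.

250 mg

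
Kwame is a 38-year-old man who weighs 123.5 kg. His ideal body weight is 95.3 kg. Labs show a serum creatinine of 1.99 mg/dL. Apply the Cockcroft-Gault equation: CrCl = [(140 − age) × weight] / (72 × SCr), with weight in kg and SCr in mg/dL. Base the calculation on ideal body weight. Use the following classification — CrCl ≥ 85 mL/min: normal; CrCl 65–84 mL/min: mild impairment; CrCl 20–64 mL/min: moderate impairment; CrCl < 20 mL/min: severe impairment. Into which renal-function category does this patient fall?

mild impairment

CrCl = (140 − 38) × 95.3 / (72 × 1.99) = 9720.6 / 143.28 ≈ 67.8 mL/min
68 mL/min falls in the 'mild impairment' range.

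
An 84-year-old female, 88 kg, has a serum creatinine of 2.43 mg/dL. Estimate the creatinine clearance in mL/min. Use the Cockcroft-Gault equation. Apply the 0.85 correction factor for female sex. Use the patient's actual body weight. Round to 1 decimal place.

23.9 mL/min

CrCl = (140 − 84) × 88 / (72 × 2.43) × 0.85 = 4928.0 / 174.96 × 0.85 ≈ 23.9 mL/min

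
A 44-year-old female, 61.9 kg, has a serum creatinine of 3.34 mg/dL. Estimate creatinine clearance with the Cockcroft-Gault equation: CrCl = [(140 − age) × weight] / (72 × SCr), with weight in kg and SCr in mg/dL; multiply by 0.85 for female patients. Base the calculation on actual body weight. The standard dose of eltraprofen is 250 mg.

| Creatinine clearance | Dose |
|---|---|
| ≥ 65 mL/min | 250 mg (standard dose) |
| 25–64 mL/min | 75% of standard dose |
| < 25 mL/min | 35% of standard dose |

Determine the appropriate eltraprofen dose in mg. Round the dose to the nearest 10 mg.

90 mg

CrCl = (140 − 44) × 61.9 / (72 × 3.34) × 0.85 = 5942.4 / 240.48 × 0.85 ≈ 21.0 mL/min
CrCl ≈ 21 mL/min → bracket < 25 mL/min.
35% of 250 mg = 87.5 mg → 90 mg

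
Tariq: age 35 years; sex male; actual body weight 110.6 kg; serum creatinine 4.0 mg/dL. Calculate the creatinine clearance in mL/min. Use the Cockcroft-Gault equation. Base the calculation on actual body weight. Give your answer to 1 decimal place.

CrCl = (140 − 35) × 110.6 / (72 × 4) = 11613.0 / 288.00 ≈ 40.3 mL/min

40.3 mL/min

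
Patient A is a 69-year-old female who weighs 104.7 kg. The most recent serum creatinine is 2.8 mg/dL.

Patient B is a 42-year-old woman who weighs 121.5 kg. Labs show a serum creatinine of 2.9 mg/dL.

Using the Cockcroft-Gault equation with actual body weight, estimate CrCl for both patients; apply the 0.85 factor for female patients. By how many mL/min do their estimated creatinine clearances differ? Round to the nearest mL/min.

17 mL/min

Patient A: CrCl = (140 − 69) × 104.7 / (72 × 2.8) × 0.85 = 7433.7 / 201.60 × 0.85 ≈ 31.3 mL/min
Patient B: CrCl = (140 − 42) × 121.5 / (72 × 2.9) × 0.85 = 11907.0 / 208.80 × 0.85 ≈ 48.5 mL/min
|31.3 − 48.5| = 17.2 mL/min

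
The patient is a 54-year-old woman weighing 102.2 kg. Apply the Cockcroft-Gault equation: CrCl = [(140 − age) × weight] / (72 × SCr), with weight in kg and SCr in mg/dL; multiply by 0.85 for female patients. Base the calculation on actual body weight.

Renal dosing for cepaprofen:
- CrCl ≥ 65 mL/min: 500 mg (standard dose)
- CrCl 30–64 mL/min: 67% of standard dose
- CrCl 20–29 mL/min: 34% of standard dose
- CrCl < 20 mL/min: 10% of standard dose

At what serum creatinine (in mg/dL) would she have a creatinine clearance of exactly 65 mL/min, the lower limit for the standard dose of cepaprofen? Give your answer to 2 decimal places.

1.60 mg/dL

Standard dose requires CrCl ≥ 65 mL/min.
Set (140 − 54) × 102.2 × 0.85 / (72 × SCr) = 65
SCr = (140 − 54) × 102.2 × 0.85 / (72 × 65) = 1.596 mg/dL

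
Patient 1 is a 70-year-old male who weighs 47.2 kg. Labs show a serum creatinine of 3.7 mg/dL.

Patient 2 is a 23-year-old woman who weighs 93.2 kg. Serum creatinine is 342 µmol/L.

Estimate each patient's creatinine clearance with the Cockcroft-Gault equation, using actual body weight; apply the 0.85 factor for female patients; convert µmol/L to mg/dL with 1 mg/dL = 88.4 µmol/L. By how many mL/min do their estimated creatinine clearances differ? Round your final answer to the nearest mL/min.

Patient 1: CrCl = (140 − 70) × 47.2 / (72 × 3.7) = 3304.0 / 266.40 ≈ 12.4 mL/min
Patient 2: SCr = 342 / 88.4 = 3.869 mg/dL
Patient 2: CrCl = (140 − 23) × 93.2 / (72 × 3.869) × 0.85 = 10904.4 / 278.57 × 0.85 ≈ 33.3 mL/min
|12.4 − 33.3| = 20.9 mL/min

21 mL/min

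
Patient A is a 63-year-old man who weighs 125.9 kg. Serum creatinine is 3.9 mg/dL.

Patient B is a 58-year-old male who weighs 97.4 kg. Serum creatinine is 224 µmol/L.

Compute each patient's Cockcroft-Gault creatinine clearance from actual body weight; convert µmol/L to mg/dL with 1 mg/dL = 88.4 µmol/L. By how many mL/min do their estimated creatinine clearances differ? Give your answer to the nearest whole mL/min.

Patient A: CrCl = (140 − 63) × 125.9 / (72 × 3.9) = 9694.3 / 280.80 ≈ 34.5 mL/min
Patient B: SCr = 224 / 88.4 = 2.534 mg/dL
Patient B: CrCl = (140 − 58) × 97.4 / (72 × 2.534) = 7986.8 / 182.45 ≈ 43.8 mL/min
|34.5 − 43.8| = 9.3 mL/min

9 mL/min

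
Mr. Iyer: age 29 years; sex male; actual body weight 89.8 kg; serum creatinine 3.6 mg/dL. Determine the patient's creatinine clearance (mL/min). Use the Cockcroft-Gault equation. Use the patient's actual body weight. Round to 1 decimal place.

38.5 mL/min

CrCl = (140 − 29) × 89.8 / (72 × 3.6) = 9967.8 / 259.20 ≈ 38.5 mL/min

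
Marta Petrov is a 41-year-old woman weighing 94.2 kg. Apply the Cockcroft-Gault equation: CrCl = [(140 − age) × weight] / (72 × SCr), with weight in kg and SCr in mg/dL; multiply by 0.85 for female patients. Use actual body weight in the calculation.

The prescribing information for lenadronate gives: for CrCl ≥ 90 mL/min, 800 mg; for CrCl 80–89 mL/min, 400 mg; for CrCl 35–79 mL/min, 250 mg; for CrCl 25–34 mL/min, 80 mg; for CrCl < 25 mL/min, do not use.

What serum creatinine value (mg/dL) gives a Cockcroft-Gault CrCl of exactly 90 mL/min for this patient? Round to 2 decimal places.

Standard dose requires CrCl ≥ 90 mL/min.
Set (140 − 41) × 94.2 × 0.85 / (72 × SCr) = 90
SCr = (140 − 41) × 94.2 × 0.85 / (72 × 90) = 1.223 mg/dL

1.22 mg/dL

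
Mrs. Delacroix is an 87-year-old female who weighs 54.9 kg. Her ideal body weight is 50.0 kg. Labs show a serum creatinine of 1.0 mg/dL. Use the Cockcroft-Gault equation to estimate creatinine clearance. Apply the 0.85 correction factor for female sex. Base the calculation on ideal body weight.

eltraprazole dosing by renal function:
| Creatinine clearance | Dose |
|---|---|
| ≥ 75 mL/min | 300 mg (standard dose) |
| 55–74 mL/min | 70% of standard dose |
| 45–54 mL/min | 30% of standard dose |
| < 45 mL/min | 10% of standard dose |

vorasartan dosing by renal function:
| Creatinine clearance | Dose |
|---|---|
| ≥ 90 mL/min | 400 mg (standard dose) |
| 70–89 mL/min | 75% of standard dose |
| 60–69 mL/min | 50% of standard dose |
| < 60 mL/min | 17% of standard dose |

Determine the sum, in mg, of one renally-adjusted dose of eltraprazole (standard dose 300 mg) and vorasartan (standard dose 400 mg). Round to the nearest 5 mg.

CrCl = (140 − 87) × 50 / (72 × 1) × 0.85 = 2650.0 / 72.00 × 0.85 ≈ 31.3 mL/min
CrCl ≈ 31 mL/min.
eltraprazole: < 45 mL/min → 10% of 300 mg = 30 mg.
vorasartan: < 60 mL/min → 17% of 400 mg = 68 mg.
Total = 30 + 68 = 98 mg.

100 mg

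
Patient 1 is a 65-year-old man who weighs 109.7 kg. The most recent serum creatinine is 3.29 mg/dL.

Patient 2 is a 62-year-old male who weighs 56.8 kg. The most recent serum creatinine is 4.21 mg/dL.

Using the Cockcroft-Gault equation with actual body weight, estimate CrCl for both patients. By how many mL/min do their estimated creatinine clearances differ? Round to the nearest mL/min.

Patient 1: CrCl = (140 − 65) × 109.7 / (72 × 3.29) = 8227.5 / 236.88 ≈ 34.7 mL/min
Patient 2: CrCl = (140 − 62) × 56.8 / (72 × 4.21) = 4430.4 / 303.12 ≈ 14.6 mL/min
|34.7 − 14.6| = 20.1 mL/min

20 mL/min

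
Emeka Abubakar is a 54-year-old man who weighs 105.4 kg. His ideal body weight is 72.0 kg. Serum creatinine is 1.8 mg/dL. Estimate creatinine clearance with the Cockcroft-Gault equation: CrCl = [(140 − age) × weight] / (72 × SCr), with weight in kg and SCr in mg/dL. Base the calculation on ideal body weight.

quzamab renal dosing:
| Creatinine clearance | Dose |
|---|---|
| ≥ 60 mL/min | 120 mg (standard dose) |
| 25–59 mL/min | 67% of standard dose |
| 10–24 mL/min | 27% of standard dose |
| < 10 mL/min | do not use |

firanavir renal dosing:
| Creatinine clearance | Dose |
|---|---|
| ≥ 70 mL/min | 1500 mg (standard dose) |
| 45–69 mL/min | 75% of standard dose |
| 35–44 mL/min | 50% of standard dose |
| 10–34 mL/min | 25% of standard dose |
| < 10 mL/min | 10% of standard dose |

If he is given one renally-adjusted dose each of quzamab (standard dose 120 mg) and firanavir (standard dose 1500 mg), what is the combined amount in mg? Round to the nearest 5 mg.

1205 mg

CrCl = (140 − 54) × 72 / (72 × 1.8) = 6192.0 / 129.60 ≈ 47.8 mL/min
CrCl ≈ 48 mL/min.
quzamab: 25–59 mL/min → 67% of 120 mg = 80.4 mg.
firanavir: 45–69 mL/min → 75% of 1500 mg = 1125 mg.
Total = 80.4 + 1125 = 1205.4 mg.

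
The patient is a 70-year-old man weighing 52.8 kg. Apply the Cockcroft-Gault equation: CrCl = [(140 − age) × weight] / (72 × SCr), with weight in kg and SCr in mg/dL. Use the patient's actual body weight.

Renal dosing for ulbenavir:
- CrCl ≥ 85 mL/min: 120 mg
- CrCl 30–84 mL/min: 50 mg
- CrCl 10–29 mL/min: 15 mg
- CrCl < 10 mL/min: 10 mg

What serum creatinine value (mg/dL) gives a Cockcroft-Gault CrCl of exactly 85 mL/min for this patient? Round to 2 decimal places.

Standard dose requires CrCl ≥ 85 mL/min.
Set (140 − 70) × 52.8 / (72 × SCr) = 85
SCr = (140 − 70) × 52.8 / (72 × 85) = 0.604 mg/dL

0.60 mg/dL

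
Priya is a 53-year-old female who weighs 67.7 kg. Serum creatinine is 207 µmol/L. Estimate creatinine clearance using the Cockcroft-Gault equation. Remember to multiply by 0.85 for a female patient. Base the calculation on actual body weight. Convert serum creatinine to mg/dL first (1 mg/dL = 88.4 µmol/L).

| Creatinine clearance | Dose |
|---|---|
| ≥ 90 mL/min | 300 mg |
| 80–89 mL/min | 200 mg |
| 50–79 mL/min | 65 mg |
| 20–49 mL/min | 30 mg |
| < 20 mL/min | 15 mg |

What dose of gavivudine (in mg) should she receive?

30 mg

SCr = 207 / 88.4 = 2.342 mg/dL
CrCl = (140 − 53) × 67.7 / (72 × 2.342) × 0.85 = 5889.9 / 168.62 × 0.85 ≈ 29.7 mL/min
CrCl ≈ 30 mL/min → bracket 20–49 mL/min.
Dose for this bracket: 30 mg.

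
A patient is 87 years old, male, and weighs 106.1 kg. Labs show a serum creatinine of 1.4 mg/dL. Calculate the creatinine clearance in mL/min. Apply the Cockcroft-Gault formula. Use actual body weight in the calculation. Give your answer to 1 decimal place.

55.8 mL/min

CrCl = (140 − 87) × 106.1 / (72 × 1.4) = 5623.3 / 100.80 ≈ 55.8 mL/min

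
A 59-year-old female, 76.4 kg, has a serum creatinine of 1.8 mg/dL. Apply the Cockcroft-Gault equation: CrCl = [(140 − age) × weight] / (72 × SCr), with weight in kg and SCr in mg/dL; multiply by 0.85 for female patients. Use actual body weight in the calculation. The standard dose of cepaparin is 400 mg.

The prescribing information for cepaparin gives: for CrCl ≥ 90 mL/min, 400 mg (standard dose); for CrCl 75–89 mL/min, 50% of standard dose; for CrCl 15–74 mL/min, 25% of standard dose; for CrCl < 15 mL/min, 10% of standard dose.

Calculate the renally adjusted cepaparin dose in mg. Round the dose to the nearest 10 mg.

100 mg

CrCl = (140 − 59) × 76.4 / (72 × 1.8) × 0.85 = 6188.4 / 129.60 × 0.85 ≈ 40.6 mL/min
CrCl ≈ 41 mL/min → bracket 15–74 mL/min.
25% of 400 mg = 100 mg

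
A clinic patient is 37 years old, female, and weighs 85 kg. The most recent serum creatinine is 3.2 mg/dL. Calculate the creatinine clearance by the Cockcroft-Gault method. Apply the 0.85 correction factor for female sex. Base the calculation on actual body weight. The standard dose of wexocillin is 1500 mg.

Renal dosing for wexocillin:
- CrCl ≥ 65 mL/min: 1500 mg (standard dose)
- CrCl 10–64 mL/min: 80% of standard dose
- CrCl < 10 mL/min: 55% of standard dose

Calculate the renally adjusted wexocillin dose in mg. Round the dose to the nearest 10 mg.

1200 mg

CrCl = (140 − 37) × 85 / (72 × 3.2) × 0.85 = 8755.0 / 230.40 × 0.85 ≈ 32.3 mL/min
CrCl ≈ 32 mL/min → bracket 10–64 mL/min.
80% of 1500 mg = 1200 mg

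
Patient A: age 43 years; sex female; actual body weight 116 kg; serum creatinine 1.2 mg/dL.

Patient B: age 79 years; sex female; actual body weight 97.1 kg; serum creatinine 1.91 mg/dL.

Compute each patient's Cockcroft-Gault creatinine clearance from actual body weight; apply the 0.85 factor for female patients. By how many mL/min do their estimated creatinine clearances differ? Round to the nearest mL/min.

Patient A: CrCl = (140 − 43) × 116 / (72 × 1.2) × 0.85 = 11252.0 / 86.40 × 0.85 ≈ 110.7 mL/min
Patient B: CrCl = (140 − 79) × 97.1 / (72 × 1.91) × 0.85 = 5923.1 / 137.52 × 0.85 ≈ 36.6 mL/min
|110.7 − 36.6| = 74.1 mL/min

74 mL/min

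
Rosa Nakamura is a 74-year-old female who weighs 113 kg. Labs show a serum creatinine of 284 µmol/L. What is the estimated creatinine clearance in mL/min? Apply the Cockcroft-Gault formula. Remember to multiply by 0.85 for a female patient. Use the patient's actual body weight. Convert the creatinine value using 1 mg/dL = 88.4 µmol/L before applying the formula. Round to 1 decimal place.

SCr = 284 / 88.4 = 3.213 mg/dL
CrCl = (140 − 74) × 113 / (72 × 3.213) × 0.85 = 7458.0 / 231.34 × 0.85 ≈ 27.4 mL/min

27.4 mL/min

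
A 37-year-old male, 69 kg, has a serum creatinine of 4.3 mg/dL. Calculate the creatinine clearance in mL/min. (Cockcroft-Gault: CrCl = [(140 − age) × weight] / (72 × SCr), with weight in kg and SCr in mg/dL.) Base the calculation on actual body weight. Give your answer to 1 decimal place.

CrCl = (140 − 37) × 69 / (72 × 4.3) = 7107.0 / 309.60 ≈ 23.0 mL/min

23.0 mL/min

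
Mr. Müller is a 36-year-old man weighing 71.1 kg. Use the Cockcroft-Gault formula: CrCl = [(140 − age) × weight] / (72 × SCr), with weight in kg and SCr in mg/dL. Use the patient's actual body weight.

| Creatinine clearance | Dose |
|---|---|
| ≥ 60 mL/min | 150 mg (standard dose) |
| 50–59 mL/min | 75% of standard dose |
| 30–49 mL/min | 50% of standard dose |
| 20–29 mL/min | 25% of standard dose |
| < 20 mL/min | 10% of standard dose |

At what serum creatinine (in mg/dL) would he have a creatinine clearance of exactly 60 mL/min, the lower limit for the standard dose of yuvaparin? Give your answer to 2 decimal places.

Standard dose requires CrCl ≥ 60 mL/min.
Set (140 − 36) × 71.1 / (72 × SCr) = 60
SCr = (140 − 36) × 71.1 / (72 × 60) = 1.712 mg/dL

1.71 mg/dL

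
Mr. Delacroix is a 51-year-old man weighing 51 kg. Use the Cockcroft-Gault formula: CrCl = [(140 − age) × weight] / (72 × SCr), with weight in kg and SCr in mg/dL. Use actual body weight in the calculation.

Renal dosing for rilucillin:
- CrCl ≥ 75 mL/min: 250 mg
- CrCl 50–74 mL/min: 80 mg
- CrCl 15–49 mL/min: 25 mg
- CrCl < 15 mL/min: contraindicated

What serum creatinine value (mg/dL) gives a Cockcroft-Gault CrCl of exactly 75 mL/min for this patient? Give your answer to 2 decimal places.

0.84 mg/dL

Standard dose requires CrCl ≥ 75 mL/min.
Set (140 − 51) × 51 / (72 × SCr) = 75
SCr = (140 − 51) × 51 / (72 × 75) = 0.841 mg/dL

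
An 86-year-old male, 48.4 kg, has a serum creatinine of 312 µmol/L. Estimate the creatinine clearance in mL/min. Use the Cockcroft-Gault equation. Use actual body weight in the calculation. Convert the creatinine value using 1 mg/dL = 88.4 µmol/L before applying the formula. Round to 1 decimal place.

SCr = 312 / 88.4 = 3.529 mg/dL
CrCl = (140 − 86) × 48.4 / (72 × 3.529) = 2613.6 / 254.09 ≈ 10.3 mL/min

10.3 mL/min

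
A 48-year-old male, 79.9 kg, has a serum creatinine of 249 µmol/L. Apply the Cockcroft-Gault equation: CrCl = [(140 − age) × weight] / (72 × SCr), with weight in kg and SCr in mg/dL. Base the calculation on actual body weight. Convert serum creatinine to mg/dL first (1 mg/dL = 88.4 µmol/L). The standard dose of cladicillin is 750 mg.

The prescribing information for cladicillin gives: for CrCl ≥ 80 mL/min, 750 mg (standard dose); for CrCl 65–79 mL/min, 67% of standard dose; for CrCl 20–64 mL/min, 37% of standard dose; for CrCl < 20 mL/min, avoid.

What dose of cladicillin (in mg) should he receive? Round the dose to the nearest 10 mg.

280 mg

SCr = 249 / 88.4 = 2.817 mg/dL
CrCl = (140 − 48) × 79.9 / (72 × 2.817) = 7350.8 / 202.82 ≈ 36.2 mL/min
CrCl ≈ 36 mL/min → bracket 20–64 mL/min.
37% of 750 mg = 277.5 mg → 280 mg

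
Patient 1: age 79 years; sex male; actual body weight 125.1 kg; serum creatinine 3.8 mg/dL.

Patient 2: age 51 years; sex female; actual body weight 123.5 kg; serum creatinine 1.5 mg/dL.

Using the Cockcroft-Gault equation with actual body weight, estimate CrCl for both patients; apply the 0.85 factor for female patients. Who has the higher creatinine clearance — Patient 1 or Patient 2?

Patient 1: CrCl = (140 − 79) × 125.1 / (72 × 3.8) = 7631.1 / 273.60 ≈ 27.9 mL/min
Patient 2: CrCl = (140 − 51) × 123.5 / (72 × 1.5) × 0.85 = 10991.5 / 108.00 × 0.85 ≈ 86.5 mL/min
27.9 vs 86.5 mL/min → Patient 2 is higher.

Patient 2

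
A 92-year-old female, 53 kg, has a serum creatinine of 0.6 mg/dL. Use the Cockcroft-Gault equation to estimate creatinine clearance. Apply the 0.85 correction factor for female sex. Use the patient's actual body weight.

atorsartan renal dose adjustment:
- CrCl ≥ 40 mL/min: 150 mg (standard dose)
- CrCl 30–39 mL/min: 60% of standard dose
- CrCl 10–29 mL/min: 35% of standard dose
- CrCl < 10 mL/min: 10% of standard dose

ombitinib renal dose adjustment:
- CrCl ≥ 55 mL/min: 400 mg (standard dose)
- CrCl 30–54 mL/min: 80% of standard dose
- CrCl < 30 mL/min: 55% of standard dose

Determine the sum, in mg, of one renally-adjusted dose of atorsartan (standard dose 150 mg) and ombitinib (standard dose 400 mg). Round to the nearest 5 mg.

470 mg

CrCl = (140 − 92) × 53 / (72 × 0.6) × 0.85 = 2544.0 / 43.20 × 0.85 ≈ 50.1 mL/min
CrCl ≈ 50 mL/min.
atorsartan: ≥ 40 mL/min → 100% of 150 mg = 150 mg.
ombitinib: 30–54 mL/min → 80% of 400 mg = 320 mg.
Total = 150 + 320 = 470 mg.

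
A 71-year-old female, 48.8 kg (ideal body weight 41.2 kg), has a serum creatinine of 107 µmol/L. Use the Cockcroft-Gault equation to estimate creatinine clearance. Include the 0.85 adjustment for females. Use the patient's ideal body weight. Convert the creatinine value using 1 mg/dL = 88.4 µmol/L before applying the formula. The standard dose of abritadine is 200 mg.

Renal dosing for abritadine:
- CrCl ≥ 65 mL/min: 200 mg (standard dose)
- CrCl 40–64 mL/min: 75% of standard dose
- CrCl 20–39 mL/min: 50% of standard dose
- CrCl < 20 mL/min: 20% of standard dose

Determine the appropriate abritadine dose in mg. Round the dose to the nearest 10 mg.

SCr = 107 / 88.4 = 1.21 mg/dL
CrCl = (140 − 71) × 41.2 / (72 × 1.21) × 0.85 = 2842.8 / 87.12 × 0.85 ≈ 27.7 mL/min
CrCl ≈ 28 mL/min → bracket 20–39 mL/min.
50% of 200 mg = 100 mg

100 mg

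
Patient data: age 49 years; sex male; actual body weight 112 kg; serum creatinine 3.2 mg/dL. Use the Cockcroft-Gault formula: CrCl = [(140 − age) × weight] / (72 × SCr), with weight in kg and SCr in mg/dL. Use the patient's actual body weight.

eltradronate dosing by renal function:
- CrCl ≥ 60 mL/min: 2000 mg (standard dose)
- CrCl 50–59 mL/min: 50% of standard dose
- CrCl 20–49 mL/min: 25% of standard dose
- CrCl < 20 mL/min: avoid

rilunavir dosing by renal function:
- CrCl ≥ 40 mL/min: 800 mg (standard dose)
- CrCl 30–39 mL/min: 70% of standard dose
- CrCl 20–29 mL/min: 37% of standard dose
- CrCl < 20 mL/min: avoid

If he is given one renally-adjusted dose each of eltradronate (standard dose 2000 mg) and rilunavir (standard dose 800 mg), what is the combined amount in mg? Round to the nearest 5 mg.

CrCl = (140 − 49) × 112 / (72 × 3.2) = 10192.0 / 230.40 ≈ 44.2 mL/min
CrCl ≈ 44 mL/min.
eltradronate: 20–49 mL/min → 25% of 2000 mg = 500 mg.
rilunavir: ≥ 40 mL/min → 100% of 800 mg = 800 mg.
Total = 500 + 800 = 1300 mg.

1300 mg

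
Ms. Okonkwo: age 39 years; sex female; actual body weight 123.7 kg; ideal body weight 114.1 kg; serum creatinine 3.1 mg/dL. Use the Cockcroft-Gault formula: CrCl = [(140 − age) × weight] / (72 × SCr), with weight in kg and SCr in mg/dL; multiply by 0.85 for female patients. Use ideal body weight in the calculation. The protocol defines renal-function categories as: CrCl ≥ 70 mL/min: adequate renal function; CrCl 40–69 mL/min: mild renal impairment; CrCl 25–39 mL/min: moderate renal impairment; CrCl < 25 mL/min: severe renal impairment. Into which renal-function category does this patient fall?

mild renal impairment

CrCl = (140 − 39) × 114.1 / (72 × 3.1) × 0.85 = 11524.1 / 223.20 × 0.85 ≈ 43.9 mL/min
44 mL/min falls in the 'mild renal impairment' range.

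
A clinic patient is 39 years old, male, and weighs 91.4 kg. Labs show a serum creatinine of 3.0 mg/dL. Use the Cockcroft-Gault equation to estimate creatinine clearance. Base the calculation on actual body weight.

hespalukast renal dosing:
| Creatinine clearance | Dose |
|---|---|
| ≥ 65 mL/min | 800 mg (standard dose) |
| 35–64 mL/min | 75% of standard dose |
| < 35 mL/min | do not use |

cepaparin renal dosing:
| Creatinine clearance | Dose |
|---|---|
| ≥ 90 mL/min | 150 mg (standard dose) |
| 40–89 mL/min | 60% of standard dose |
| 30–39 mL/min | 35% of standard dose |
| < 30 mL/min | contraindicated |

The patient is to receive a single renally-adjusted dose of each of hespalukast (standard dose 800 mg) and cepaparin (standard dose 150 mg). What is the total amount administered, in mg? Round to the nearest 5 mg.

CrCl = (140 − 39) × 91.4 / (72 × 3) = 9231.4 / 216.00 ≈ 42.7 mL/min
CrCl ≈ 43 mL/min.
hespalukast: 35–64 mL/min → 75% of 800 mg = 600 mg.
cepaparin: 40–89 mL/min → 60% of 150 mg = 90 mg.
Total = 600 + 90 = 690 mg.

690 mg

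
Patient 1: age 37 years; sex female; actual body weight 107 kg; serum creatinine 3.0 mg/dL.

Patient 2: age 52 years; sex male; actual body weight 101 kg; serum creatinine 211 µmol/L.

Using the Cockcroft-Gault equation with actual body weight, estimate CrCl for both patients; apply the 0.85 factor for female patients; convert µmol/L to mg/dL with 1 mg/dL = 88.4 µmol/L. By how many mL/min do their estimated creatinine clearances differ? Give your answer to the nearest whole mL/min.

8 mL/min

Patient 1: CrCl = (140 − 37) × 107 / (72 × 3) × 0.85 = 11021.0 / 216.00 × 0.85 ≈ 43.4 mL/min
Patient 2: SCr = 211 / 88.4 = 2.387 mg/dL
Patient 2: CrCl = (140 − 52) × 101 / (72 × 2.387) = 8888.0 / 171.86 ≈ 51.7 mL/min
|43.4 − 51.7| = 8.3 mL/min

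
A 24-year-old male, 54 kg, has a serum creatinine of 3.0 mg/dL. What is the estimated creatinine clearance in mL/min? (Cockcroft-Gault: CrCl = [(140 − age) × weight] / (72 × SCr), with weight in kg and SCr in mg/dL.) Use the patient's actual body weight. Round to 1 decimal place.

29.0 mL/min

CrCl = (140 − 24) × 54 / (72 × 3) = 6264.0 / 216.00 ≈ 29.0 mL/min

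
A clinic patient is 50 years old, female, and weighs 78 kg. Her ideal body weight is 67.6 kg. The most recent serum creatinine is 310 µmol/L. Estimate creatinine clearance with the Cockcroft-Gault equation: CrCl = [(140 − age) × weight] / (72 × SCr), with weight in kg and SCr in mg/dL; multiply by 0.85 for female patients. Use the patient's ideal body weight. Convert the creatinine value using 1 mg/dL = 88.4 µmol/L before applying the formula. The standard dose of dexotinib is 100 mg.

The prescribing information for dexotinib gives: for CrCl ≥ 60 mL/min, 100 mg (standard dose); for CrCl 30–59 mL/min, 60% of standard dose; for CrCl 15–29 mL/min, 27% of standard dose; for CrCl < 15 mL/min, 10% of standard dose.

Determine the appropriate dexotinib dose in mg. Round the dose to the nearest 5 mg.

25 mg

SCr = 310 / 88.4 = 3.507 mg/dL
CrCl = (140 − 50) × 67.6 / (72 × 3.507) × 0.85 = 6084.0 / 252.50 × 0.85 ≈ 20.5 mL/min
CrCl ≈ 20 mL/min → bracket 15–29 mL/min.
27% of 100 mg = 27 mg → 25 mg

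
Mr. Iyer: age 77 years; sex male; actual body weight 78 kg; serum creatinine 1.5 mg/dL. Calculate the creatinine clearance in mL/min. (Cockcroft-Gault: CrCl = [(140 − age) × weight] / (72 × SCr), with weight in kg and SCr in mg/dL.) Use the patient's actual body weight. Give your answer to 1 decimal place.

CrCl = (140 − 77) × 78 / (72 × 1.5) = 4914.0 / 108.00 ≈ 45.5 mL/min

45.5 mL/min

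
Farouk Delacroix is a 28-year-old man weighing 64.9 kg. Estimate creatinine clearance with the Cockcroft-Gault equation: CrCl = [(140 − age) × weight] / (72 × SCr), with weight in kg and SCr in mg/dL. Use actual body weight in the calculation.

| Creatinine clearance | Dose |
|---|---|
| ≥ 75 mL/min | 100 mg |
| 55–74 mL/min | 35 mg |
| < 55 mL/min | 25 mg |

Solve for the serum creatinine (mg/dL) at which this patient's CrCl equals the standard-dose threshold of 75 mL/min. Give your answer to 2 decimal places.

Standard dose requires CrCl ≥ 75 mL/min.
Set (140 − 28) × 64.9 / (72 × SCr) = 75
SCr = (140 − 28) × 64.9 / (72 × 75) = 1.346 mg/dL

1.35 mg/dL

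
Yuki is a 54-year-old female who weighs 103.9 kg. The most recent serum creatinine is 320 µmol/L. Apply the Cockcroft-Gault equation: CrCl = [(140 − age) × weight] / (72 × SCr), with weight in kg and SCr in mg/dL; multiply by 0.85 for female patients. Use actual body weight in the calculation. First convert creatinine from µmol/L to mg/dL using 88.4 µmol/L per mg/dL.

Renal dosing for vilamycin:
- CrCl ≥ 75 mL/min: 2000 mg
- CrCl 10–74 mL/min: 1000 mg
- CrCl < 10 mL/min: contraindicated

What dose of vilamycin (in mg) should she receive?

1000 mg

SCr = 320 / 88.4 = 3.62 mg/dL
CrCl = (140 − 54) × 103.9 / (72 × 3.62) × 0.85 = 8935.4 / 260.64 × 0.85 ≈ 29.1 mL/min
CrCl ≈ 29 mL/min → bracket 10–74 mL/min.
Dose for this bracket: 1000 mg.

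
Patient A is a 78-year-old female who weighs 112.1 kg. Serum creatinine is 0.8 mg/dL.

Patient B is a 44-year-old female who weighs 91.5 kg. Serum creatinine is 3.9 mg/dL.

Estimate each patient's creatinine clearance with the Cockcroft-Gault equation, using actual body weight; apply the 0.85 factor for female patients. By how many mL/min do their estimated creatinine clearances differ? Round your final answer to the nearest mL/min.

76 mL/min

Patient A: CrCl = (140 − 78) × 112.1 / (72 × 0.8) × 0.85 = 6950.2 / 57.60 × 0.85 ≈ 102.6 mL/min
Patient B: CrCl = (140 − 44) × 91.5 / (72 × 3.9) × 0.85 = 8784.0 / 280.80 × 0.85 ≈ 26.6 mL/min
|102.6 − 26.6| = 76.0 mL/min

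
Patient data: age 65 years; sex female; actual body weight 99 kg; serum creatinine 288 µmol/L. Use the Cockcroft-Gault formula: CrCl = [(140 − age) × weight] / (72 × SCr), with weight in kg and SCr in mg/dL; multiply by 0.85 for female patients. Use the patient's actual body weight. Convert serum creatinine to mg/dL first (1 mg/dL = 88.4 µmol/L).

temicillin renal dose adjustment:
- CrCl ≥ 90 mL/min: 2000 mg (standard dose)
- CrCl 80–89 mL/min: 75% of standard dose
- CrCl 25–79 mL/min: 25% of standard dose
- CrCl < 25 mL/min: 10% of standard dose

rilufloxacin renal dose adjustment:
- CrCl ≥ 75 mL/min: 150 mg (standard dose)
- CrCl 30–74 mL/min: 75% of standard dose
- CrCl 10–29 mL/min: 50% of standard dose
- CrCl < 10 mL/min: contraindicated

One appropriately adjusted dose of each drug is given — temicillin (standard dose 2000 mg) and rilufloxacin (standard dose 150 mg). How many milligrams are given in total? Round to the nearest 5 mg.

SCr = 288 / 88.4 = 3.258 mg/dL
CrCl = (140 − 65) × 99 / (72 × 3.258) × 0.85 = 7425.0 / 234.58 × 0.85 ≈ 26.9 mL/min
CrCl ≈ 27 mL/min.
temicillin: 25–79 mL/min → 25% of 2000 mg = 500 mg.
rilufloxacin: 10–29 mL/min → 50% of 150 mg = 75 mg.
Total = 500 + 75 = 575 mg.

575 mg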